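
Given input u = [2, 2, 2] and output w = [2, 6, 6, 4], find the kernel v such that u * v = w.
Output length 4 = len(u) + len(v) - 1 ⇒ len(v) = 2. Solve v forward using v[k] = (w[k] - Σ_{i≥1} u[i]·v[k-i]) / u[0]: v[0] = w[0] / u[0] = 2 / 2 = 1; v[1] = (w[1] - 2×1) / u[0] = (6 - 2×1) / 2 = 2. So v = [1, 2]. Forward-check [2, 2, 2] * [1, 2]: w[0] = 2×1 = 2; w[1] = 2×2 + 2×1 = 6; w[2] = 2×2 + 2×1 = 6; w[3] = 2×2 = 4 → [2, 6, 6, 4] ✓

[1, 2]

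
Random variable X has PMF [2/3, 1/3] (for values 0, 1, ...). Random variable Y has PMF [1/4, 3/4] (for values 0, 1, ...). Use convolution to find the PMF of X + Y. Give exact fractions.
P(X+Y=k) = Σ_i P(X=i)·P(Y=k-i) — a convolution of [2/3, 1/3] and [1/4, 3/4]. P(X+Y=0) = (2/3)×(1/4) = 1/6; P(X+Y=1) = (2/3)×(3/4) + (1/3)×(1/4) = 1/2 + 1/12 = 7/12; P(X+Y=2) = (1/3)×(3/4) = 1/4. PMF: [1/6, 7/12, 1/4] (sums to 1 ✓)

[1/6, 7/12, 1/4]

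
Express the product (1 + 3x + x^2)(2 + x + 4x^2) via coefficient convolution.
Ascending coefficients: a = [1, 3, 1], b = [2, 1, 4]. c[0] = 1×2 = 2; c[1] = 1×1 + 3×2 = 7; c[2] = 1×4 + 3×1 + 1×2 = 9; c[3] = 3×4 + 1×1 = 13; c[4] = 1×4 = 4. Result coefficients: [2, 7, 9, 13, 4] → 2 + 7x + 9x^2 + 13x^3 + 4x^4

2 + 7x + 9x^2 + 13x^3 + 4x^4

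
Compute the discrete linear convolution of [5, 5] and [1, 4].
y[0] = 5×1 = 5; y[1] = 5×4 + 5×1 = 25; y[2] = 5×4 = 20

[5, 25, 20]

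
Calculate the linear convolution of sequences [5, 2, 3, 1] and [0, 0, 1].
y[0] = 5×0 = 0; y[1] = 5×0 + 2×0 = 0; y[2] = 5×1 + 2×0 + 3×0 = 5; y[3] = 2×1 + 3×0 + 1×0 = 2; y[4] = 3×1 + 1×0 = 3; y[5] = 1×1 = 1

[0, 0, 5, 2, 3, 1]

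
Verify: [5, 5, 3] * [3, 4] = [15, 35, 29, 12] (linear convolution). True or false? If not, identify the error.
Recompute linear convolution of [5, 5, 3] and [3, 4]: y[0] = 5×3 = 15; y[1] = 5×4 + 5×3 = 35; y[2] = 5×4 + 3×3 = 29; y[3] = 3×4 = 12 → [15, 35, 29, 12]. Given [15, 35, 29, 12] matches, so answer: Yes

Yes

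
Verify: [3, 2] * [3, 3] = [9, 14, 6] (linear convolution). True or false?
Recompute linear convolution of [3, 2] and [3, 3]: y[0] = 3×3 = 9; y[1] = 3×3 + 2×3 = 15; y[2] = 2×3 = 6 → [9, 15, 6]. Compare to given [9, 14, 6]: they differ at index 1: given 14, correct 15, so answer: No

No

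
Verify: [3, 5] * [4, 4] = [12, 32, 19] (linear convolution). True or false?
Recompute linear convolution of [3, 5] and [4, 4]: y[0] = 3×4 = 12; y[1] = 3×4 + 5×4 = 32; y[2] = 5×4 = 20 → [12, 32, 20]. Compare to given [12, 32, 19]: they differ at index 2: given 19, correct 20, so answer: No

No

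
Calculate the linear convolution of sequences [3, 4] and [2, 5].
y[0] = 3×2 = 6; y[1] = 3×5 + 4×2 = 23; y[2] = 4×5 = 20

[6, 23, 20]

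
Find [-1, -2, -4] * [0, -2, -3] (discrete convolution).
y[0] = -1×0 = 0; y[1] = -1×-2 + -2×0 = 2; y[2] = -1×-3 + -2×-2 + -4×0 = 7; y[3] = -2×-3 + -4×-2 = 14; y[4] = -4×-3 = 12

[0, 2, 7, 14, 12]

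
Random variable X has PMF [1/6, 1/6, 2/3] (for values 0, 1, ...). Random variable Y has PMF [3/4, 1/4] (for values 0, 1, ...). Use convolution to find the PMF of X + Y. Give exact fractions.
P(X+Y=k) = Σ_i P(X=i)·P(Y=k-i) — a convolution of [1/6, 1/6, 2/3] and [3/4, 1/4]. P(X+Y=0) = (1/6)×(3/4) = 1/8; P(X+Y=1) = (1/6)×(1/4) + (1/6)×(3/4) = 1/24 + 1/8 = 1/6; P(X+Y=2) = (1/6)×(1/4) + (2/3)×(3/4) = 1/24 + 1/2 = 13/24; P(X+Y=3) = (2/3)×(1/4) = 1/6. PMF: [1/8, 1/6, 13/24, 1/6] (sums to 1 ✓)

[1/8, 1/6, 13/24, 1/6]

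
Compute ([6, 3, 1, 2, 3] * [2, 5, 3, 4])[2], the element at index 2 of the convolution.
Use y[k] = Σ_i a[i]·b[k-i] at k=2. y[2] = 6×3 + 3×5 + 1×2 = 35

35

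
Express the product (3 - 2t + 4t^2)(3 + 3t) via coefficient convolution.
Ascending coefficients: a = [3, -2, 4], b = [3, 3]. c[0] = 3×3 = 9; c[1] = 3×3 + -2×3 = 3; c[2] = -2×3 + 4×3 = 6; c[3] = 4×3 = 12. Result coefficients: [9, 3, 6, 12] → 9 + 3t + 6t^2 + 12t^3

9 + 3t + 6t^2 + 12t^3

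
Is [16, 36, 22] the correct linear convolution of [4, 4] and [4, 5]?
Recompute linear convolution of [4, 4] and [4, 5]: y[0] = 4×4 = 16; y[1] = 4×5 + 4×4 = 36; y[2] = 4×5 = 20 → [16, 36, 20]. Compare to given [16, 36, 22]: they differ at index 2: given 22, correct 20, so answer: No

No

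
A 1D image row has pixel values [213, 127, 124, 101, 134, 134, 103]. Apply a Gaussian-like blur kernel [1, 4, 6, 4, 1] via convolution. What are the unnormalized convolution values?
Convolve image row [213, 127, 124, 101, 134, 134, 103] with kernel [1, 4, 6, 4, 1]: y[0] = 213×1 = 213; y[1] = 213×4 + 127×1 = 979; y[2] = 213×6 + 127×4 + 124×1 = 1910; y[3] = 213×4 + 127×6 + 124×4 + 101×1 = 2211; y[4] = 213×1 + 127×4 + 124×6 + 101×4 + 134×1 = 2003; y[5] = 127×1 + 124×4 + 101×6 + 134×4 + 134×1 = 1899; y[6] = 124×1 + 101×4 + 134×6 + 134×4 + 103×1 = 1971; y[7] = 101×1 + 134×4 + 134×6 + 103×4 = 1853; y[8] = 134×1 + 134×4 + 103×6 = 1288; y[9] = 134×1 + 103×4 = 546; y[10] = 103×1 = 103 → [213, 979, 1910, 2211, 2003, 1899, 1971, 1853, 1288, 546, 103]. Normalization factor = sum(kernel) = 16.

[213, 979, 1910, 2211, 2003, 1899, 1971, 1853, 1288, 546, 103]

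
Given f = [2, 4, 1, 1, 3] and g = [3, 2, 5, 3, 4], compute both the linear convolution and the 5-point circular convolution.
Linear: y_lin[0] = 2×3 = 6; y_lin[1] = 2×2 + 4×3 = 16; y_lin[2] = 2×5 + 4×2 + 1×3 = 21; y_lin[3] = 2×3 + 4×5 + 1×2 + 1×3 = 31; y_lin[4] = 2×4 + 4×3 + 1×5 + 1×2 + 3×3 = 36; y_lin[5] = 4×4 + 1×3 + 1×5 + 3×2 = 30; y_lin[6] = 1×4 + 1×3 + 3×5 = 22; y_lin[7] = 1×4 + 3×3 = 13; y_lin[8] = 3×4 = 12 → [6, 16, 21, 31, 36, 30, 22, 13, 12]. Circular (length 5): y[0] = 2×3 + 4×4 + 1×3 + 1×5 + 3×2 = 36; y[1] = 2×2 + 4×3 + 1×4 + 1×3 + 3×5 = 38; y[2] = 2×5 + 4×2 + 1×3 + 1×4 + 3×3 = 34; y[3] = 2×3 + 4×5 + 1×2 + 1×3 + 3×4 = 43; y[4] = 2×4 + 4×3 + 1×5 + 1×2 + 3×3 = 36 → [36, 38, 34, 43, 36]

Linear: [6, 16, 21, 31, 36, 30, 22, 13, 12], Circular: [36, 38, 34, 43, 36]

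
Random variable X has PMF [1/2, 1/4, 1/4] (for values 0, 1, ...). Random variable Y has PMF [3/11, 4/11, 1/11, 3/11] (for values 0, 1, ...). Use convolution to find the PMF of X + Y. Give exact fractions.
P(X+Y=k) = Σ_i P(X=i)·P(Y=k-i) — a convolution of [1/2, 1/4, 1/4] and [3/11, 4/11, 1/11, 3/11]. P(X+Y=0) = (1/2)×(3/11) = 3/22; P(X+Y=1) = (1/2)×(4/11) + (1/4)×(3/11) = 2/11 + 3/44 = 1/4; P(X+Y=2) = (1/2)×(1/11) + (1/4)×(4/11) + (1/4)×(3/11) = 1/22 + 1/11 + 3/44 = 9/44; P(X+Y=3) = (1/2)×(3/11) + (1/4)×(1/11) + (1/4)×(4/11) = 3/22 + 1/44 + 1/11 = 1/4; P(X+Y=4) = (1/4)×(3/11) + (1/4)×(1/11) = 3/44 + 1/44 = 1/11; P(X+Y=5) = (1/4)×(3/11) = 3/44. PMF: [3/22, 1/4, 9/44, 1/4, 1/11, 3/44] (sums to 1 ✓)

[3/22, 1/4, 9/44, 1/4, 1/11, 3/44]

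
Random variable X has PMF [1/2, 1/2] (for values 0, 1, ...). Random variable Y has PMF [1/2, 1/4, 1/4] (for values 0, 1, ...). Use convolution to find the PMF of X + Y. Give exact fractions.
P(X+Y=k) = Σ_i P(X=i)·P(Y=k-i) — a convolution of [1/2, 1/2] and [1/2, 1/4, 1/4]. P(X+Y=0) = (1/2)×(1/2) = 1/4; P(X+Y=1) = (1/2)×(1/4) + (1/2)×(1/2) = 1/8 + 1/4 = 3/8; P(X+Y=2) = (1/2)×(1/4) + (1/2)×(1/4) = 1/8 + 1/8 = 1/4; P(X+Y=3) = (1/2)×(1/4) = 1/8. PMF: [1/4, 3/8, 1/4, 1/8] (sums to 1 ✓)

[1/4, 3/8, 1/4, 1/8]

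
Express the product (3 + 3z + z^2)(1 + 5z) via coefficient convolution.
Ascending coefficients: a = [3, 3, 1], b = [1, 5]. c[0] = 3×1 = 3; c[1] = 3×5 + 3×1 = 18; c[2] = 3×5 + 1×1 = 16; c[3] = 1×5 = 5. Result coefficients: [3, 18, 16, 5] → 3 + 18z + 16z^2 + 5z^3

3 + 18z + 16z^2 + 5z^3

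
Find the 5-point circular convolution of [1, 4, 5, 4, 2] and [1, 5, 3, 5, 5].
Use y[k] = Σ_j a[j]·b[(k-j) mod 5]. y[0] = 1×1 + 4×5 + 5×5 + 4×3 + 2×5 = 68; y[1] = 1×5 + 4×1 + 5×5 + 4×5 + 2×3 = 60; y[2] = 1×3 + 4×5 + 5×1 + 4×5 + 2×5 = 58; y[3] = 1×5 + 4×3 + 5×5 + 4×1 + 2×5 = 56; y[4] = 1×5 + 4×5 + 5×3 + 4×5 + 2×1 = 62. Result: [68, 60, 58, 56, 62]

[68, 60, 58, 56, 62]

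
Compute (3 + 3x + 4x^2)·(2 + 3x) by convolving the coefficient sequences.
Ascending coefficients: a = [3, 3, 4], b = [2, 3]. c[0] = 3×2 = 6; c[1] = 3×3 + 3×2 = 15; c[2] = 3×3 + 4×2 = 17; c[3] = 4×3 = 12. Result coefficients: [6, 15, 17, 12] → 6 + 15x + 17x^2 + 12x^3

6 + 15x + 17x^2 + 12x^3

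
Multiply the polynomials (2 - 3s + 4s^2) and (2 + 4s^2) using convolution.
Ascending coefficients: a = [2, -3, 4], b = [2, 0, 4]. c[0] = 2×2 = 4; c[1] = 2×0 + -3×2 = -6; c[2] = 2×4 + -3×0 + 4×2 = 16; c[3] = -3×4 + 4×0 = -12; c[4] = 4×4 = 16. Result coefficients: [4, -6, 16, -12, 16] → 4 - 6s + 16s^2 - 12s^3 + 16s^4

4 - 6s + 16s^2 - 12s^3 + 16s^4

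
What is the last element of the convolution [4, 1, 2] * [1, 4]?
Use y[k] = Σ_i a[i]·b[k-i] at k=3. y[3] = 2×4 = 8

8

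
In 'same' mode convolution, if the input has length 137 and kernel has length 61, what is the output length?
'Same' mode returns an output with the same length as the input: 137

137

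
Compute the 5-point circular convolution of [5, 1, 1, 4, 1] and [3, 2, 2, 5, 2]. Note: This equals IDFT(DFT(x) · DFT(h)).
Either evaluate y[k] = Σ_j x[j]·h[(k-j) mod 5] directly, or use IDFT(DFT(x) · DFT(h)). y[0] = 5×3 + 1×2 + 1×5 + 4×2 + 1×2 = 32; y[1] = 5×2 + 1×3 + 1×2 + 4×5 + 1×2 = 37; y[2] = 5×2 + 1×2 + 1×3 + 4×2 + 1×5 = 28; y[3] = 5×5 + 1×2 + 1×2 + 4×3 + 1×2 = 43; y[4] = 5×2 + 1×5 + 1×2 + 4×2 + 1×3 = 28. Result: [32, 37, 28, 43, 28]

[32, 37, 28, 43, 28]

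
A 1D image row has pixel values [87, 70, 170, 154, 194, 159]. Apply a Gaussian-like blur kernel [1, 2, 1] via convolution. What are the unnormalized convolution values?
Convolve image row [87, 70, 170, 154, 194, 159] with kernel [1, 2, 1]: y[0] = 87×1 = 87; y[1] = 87×2 + 70×1 = 244; y[2] = 87×1 + 70×2 + 170×1 = 397; y[3] = 70×1 + 170×2 + 154×1 = 564; y[4] = 170×1 + 154×2 + 194×1 = 672; y[5] = 154×1 + 194×2 + 159×1 = 701; y[6] = 194×1 + 159×2 = 512; y[7] = 159×1 = 159 → [87, 244, 397, 564, 672, 701, 512, 159]. Normalization factor = sum(kernel) = 4.

[87, 244, 397, 564, 672, 701, 512, 159]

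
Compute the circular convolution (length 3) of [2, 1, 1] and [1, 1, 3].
Use y[k] = Σ_j u[j]·v[(k-j) mod 3]. y[0] = 2×1 + 1×3 + 1×1 = 6; y[1] = 2×1 + 1×1 + 1×3 = 6; y[2] = 2×3 + 1×1 + 1×1 = 8. Result: [6, 6, 8]

[6, 6, 8]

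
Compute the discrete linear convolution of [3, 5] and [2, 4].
y[0] = 3×2 = 6; y[1] = 3×4 + 5×2 = 22; y[2] = 5×4 = 20

[6, 22, 20]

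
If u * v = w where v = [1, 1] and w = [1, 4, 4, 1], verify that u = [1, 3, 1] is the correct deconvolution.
Forward-compute [1, 3, 1] * [1, 1]: w[0] = 1×1 = 1; w[1] = 1×1 + 3×1 = 4; w[2] = 3×1 + 1×1 = 4; w[3] = 1×1 = 1 → [1, 4, 4, 1]. Matches given w = [1, 4, 4, 1], so verified.

Verified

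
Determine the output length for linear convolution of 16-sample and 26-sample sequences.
Linear/full convolution length: m + n - 1 = 16 + 26 - 1 = 41

41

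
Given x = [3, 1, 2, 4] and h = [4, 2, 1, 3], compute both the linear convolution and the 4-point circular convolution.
Linear: y_lin[0] = 3×4 = 12; y_lin[1] = 3×2 + 1×4 = 10; y_lin[2] = 3×1 + 1×2 + 2×4 = 13; y_lin[3] = 3×3 + 1×1 + 2×2 + 4×4 = 30; y_lin[4] = 1×3 + 2×1 + 4×2 = 13; y_lin[5] = 2×3 + 4×1 = 10; y_lin[6] = 4×3 = 12 → [12, 10, 13, 30, 13, 10, 12]. Circular (length 4): y[0] = 3×4 + 1×3 + 2×1 + 4×2 = 25; y[1] = 3×2 + 1×4 + 2×3 + 4×1 = 20; y[2] = 3×1 + 1×2 + 2×4 + 4×3 = 25; y[3] = 3×3 + 1×1 + 2×2 + 4×4 = 30 → [25, 20, 25, 30]

Linear: [12, 10, 13, 30, 13, 10, 12], Circular: [25, 20, 25, 30]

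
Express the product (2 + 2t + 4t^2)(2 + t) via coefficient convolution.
Ascending coefficients: a = [2, 2, 4], b = [2, 1]. c[0] = 2×2 = 4; c[1] = 2×1 + 2×2 = 6; c[2] = 2×1 + 4×2 = 10; c[3] = 4×1 = 4. Result coefficients: [4, 6, 10, 4] → 4 + 6t + 10t^2 + 4t^3

4 + 6t + 10t^2 + 4t^3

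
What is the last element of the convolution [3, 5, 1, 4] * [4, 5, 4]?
Use y[k] = Σ_i a[i]·b[k-i] at k=5. y[5] = 4×4 = 16

16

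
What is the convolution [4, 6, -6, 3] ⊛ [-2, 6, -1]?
y[0] = 4×-2 = -8; y[1] = 4×6 + 6×-2 = 12; y[2] = 4×-1 + 6×6 + -6×-2 = 44; y[3] = 6×-1 + -6×6 + 3×-2 = -48; y[4] = -6×-1 + 3×6 = 24; y[5] = 3×-1 = -3

[-8, 12, 44, -48, 24, -3]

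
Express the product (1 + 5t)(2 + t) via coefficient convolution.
Ascending coefficients: a = [1, 5], b = [2, 1]. c[0] = 1×2 = 2; c[1] = 1×1 + 5×2 = 11; c[2] = 5×1 = 5. Result coefficients: [2, 11, 5] → 2 + 11t + 5t^2

2 + 11t + 5t^2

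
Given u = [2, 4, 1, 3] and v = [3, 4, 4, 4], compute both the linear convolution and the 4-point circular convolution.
Linear: y_lin[0] = 2×3 = 6; y_lin[1] = 2×4 + 4×3 = 20; y_lin[2] = 2×4 + 4×4 + 1×3 = 27; y_lin[3] = 2×4 + 4×4 + 1×4 + 3×3 = 37; y_lin[4] = 4×4 + 1×4 + 3×4 = 32; y_lin[5] = 1×4 + 3×4 = 16; y_lin[6] = 3×4 = 12 → [6, 20, 27, 37, 32, 16, 12]. Circular (length 4): y[0] = 2×3 + 4×4 + 1×4 + 3×4 = 38; y[1] = 2×4 + 4×3 + 1×4 + 3×4 = 36; y[2] = 2×4 + 4×4 + 1×3 + 3×4 = 39; y[3] = 2×4 + 4×4 + 1×4 + 3×3 = 37 → [38, 36, 39, 37]

Linear: [6, 20, 27, 37, 32, 16, 12], Circular: [38, 36, 39, 37]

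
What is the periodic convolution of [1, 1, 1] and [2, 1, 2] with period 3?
Use y[k] = Σ_j a[j]·b[(k-j) mod 3]. y[0] = 1×2 + 1×2 + 1×1 = 5; y[1] = 1×1 + 1×2 + 1×2 = 5; y[2] = 1×2 + 1×1 + 1×2 = 5. Result: [5, 5, 5]

[5, 5, 5]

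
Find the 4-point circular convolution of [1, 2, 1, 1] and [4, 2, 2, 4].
Use y[k] = Σ_j f[j]·g[(k-j) mod 4]. y[0] = 1×4 + 2×4 + 1×2 + 1×2 = 16; y[1] = 1×2 + 2×4 + 1×4 + 1×2 = 16; y[2] = 1×2 + 2×2 + 1×4 + 1×4 = 14; y[3] = 1×4 + 2×2 + 1×2 + 1×4 = 14. Result: [16, 16, 14, 14]

[16, 16, 14, 14]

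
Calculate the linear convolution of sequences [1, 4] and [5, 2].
y[0] = 1×5 = 5; y[1] = 1×2 + 4×5 = 22; y[2] = 4×2 = 8

[5, 22, 8]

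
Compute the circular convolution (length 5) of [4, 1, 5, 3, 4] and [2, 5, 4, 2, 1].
Use y[k] = Σ_j u[j]·v[(k-j) mod 5]. y[0] = 4×2 + 1×1 + 5×2 + 3×4 + 4×5 = 51; y[1] = 4×5 + 1×2 + 5×1 + 3×2 + 4×4 = 49; y[2] = 4×4 + 1×5 + 5×2 + 3×1 + 4×2 = 42; y[3] = 4×2 + 1×4 + 5×5 + 3×2 + 4×1 = 47; y[4] = 4×1 + 1×2 + 5×4 + 3×5 + 4×2 = 49. Result: [51, 49, 42, 47, 49]

[51, 49, 42, 47, 49]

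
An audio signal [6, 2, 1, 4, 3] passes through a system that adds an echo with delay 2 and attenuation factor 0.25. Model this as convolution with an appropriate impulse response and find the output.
Direct-path + delayed-attenuated-path model → impulse response h = [1, 0, 0.25] (1 at lag 0, 0.25 at lag 2). Output y[n] = x[n] + 0.25·x[n - 2] (with x[n] = 0 outside 0..4): y[0] = 6 + 0.25×0 = 6; y[1] = 2 + 0.25×0 = 2; y[2] = 1 + 0.25×6 = 2.5; y[3] = 4 + 0.25×2 = 4.5; y[4] = 3 + 0.25×1 = 3.25; y[5] = 0 + 0.25×4 = 1.0; y[6] = 0 + 0.25×3 = 0.75. So y = [6, 2, 2.5, 4.5, 3.25, 1.0, 0.75]

[6, 2, 2.5, 4.5, 3.25, 1.0, 0.75]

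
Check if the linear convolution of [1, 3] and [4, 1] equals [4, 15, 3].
Recompute linear convolution of [1, 3] and [4, 1]: y[0] = 1×4 = 4; y[1] = 1×1 + 3×4 = 13; y[2] = 3×1 = 3 → [4, 13, 3]. Compare to given [4, 15, 3]: they differ at index 1: given 15, correct 13, so answer: No

No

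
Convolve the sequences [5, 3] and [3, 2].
y[0] = 5×3 = 15; y[1] = 5×2 + 3×3 = 19; y[2] = 3×2 = 6

[15, 19, 6]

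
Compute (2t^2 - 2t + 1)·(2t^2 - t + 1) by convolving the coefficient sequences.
Ascending coefficients: a = [1, -2, 2], b = [1, -1, 2]. c[0] = 1×1 = 1; c[1] = 1×-1 + -2×1 = -3; c[2] = 1×2 + -2×-1 + 2×1 = 6; c[3] = -2×2 + 2×-1 = -6; c[4] = 2×2 = 4. Result coefficients: [1, -3, 6, -6, 4] → 4t^4 - 6t^3 + 6t^2 - 3t + 1

4t^4 - 6t^3 + 6t^2 - 3t + 1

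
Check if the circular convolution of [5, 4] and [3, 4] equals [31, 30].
Recompute circular convolution of [5, 4] and [3, 4]: y[0] = 5×3 + 4×4 = 31; y[1] = 5×4 + 4×3 = 32 → [31, 32]. Compare to given [31, 30]: they differ at index 1: given 30, correct 32, so answer: No

No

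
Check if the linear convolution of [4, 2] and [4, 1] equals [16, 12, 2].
Recompute linear convolution of [4, 2] and [4, 1]: y[0] = 4×4 = 16; y[1] = 4×1 + 2×4 = 12; y[2] = 2×1 = 2 → [16, 12, 2]. Given [16, 12, 2] matches, so answer: Yes

Yes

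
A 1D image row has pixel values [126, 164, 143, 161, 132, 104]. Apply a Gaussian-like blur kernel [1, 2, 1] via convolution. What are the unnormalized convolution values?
Convolve image row [126, 164, 143, 161, 132, 104] with kernel [1, 2, 1]: y[0] = 126×1 = 126; y[1] = 126×2 + 164×1 = 416; y[2] = 126×1 + 164×2 + 143×1 = 597; y[3] = 164×1 + 143×2 + 161×1 = 611; y[4] = 143×1 + 161×2 + 132×1 = 597; y[5] = 161×1 + 132×2 + 104×1 = 529; y[6] = 132×1 + 104×2 = 340; y[7] = 104×1 = 104 → [126, 416, 597, 611, 597, 529, 340, 104]. Normalization factor = sum(kernel) = 4.

[126, 416, 597, 611, 597, 529, 340, 104]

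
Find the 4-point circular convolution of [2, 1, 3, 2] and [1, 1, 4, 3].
Use y[k] = Σ_j s[j]·t[(k-j) mod 4]. y[0] = 2×1 + 1×3 + 3×4 + 2×1 = 19; y[1] = 2×1 + 1×1 + 3×3 + 2×4 = 20; y[2] = 2×4 + 1×1 + 3×1 + 2×3 = 18; y[3] = 2×3 + 1×4 + 3×1 + 2×1 = 15. Result: [19, 20, 18, 15]

[19, 20, 18, 15]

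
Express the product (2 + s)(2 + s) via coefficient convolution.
Ascending coefficients: a = [2, 1], b = [2, 1]. c[0] = 2×2 = 4; c[1] = 2×1 + 1×2 = 4; c[2] = 1×1 = 1. Result coefficients: [4, 4, 1] → 4 + 4s + s^2

4 + 4s + s^2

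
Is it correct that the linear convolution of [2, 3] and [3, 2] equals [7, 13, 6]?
Recompute linear convolution of [2, 3] and [3, 2]: y[0] = 2×3 = 6; y[1] = 2×2 + 3×3 = 13; y[2] = 3×2 = 6 → [6, 13, 6]. Compare to given [7, 13, 6]: they differ at index 0: given 7, correct 6, so answer: No

No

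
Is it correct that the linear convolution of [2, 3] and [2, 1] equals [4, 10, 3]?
Recompute linear convolution of [2, 3] and [2, 1]: y[0] = 2×2 = 4; y[1] = 2×1 + 3×2 = 8; y[2] = 3×1 = 3 → [4, 8, 3]. Compare to given [4, 10, 3]: they differ at index 1: given 10, correct 8, so answer: No

No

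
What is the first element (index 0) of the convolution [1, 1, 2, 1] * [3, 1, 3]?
Use y[k] = Σ_i a[i]·b[k-i] at k=0. y[0] = 1×3 = 3

3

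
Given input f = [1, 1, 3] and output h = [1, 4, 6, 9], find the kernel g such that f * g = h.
Output length 4 = len(f) + len(g) - 1 ⇒ len(g) = 2. Solve g forward using g[k] = (h[k] - Σ_{i≥1} f[i]·g[k-i]) / f[0]: g[0] = h[0] / f[0] = 1 / 1 = 1; g[1] = (h[1] - 1×1) / f[0] = (4 - 1×1) / 1 = 3. So g = [1, 3]. Forward-check [1, 1, 3] * [1, 3]: h[0] = 1×1 = 1; h[1] = 1×3 + 1×1 = 4; h[2] = 1×3 + 3×1 = 6; h[3] = 3×3 = 9 → [1, 4, 6, 9] ✓

[1, 3]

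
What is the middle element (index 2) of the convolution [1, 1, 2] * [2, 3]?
Use y[k] = Σ_i a[i]·b[k-i] at k=2. y[2] = 1×3 + 2×2 = 7

7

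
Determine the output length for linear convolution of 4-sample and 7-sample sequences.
Linear/full convolution length: m + n - 1 = 4 + 7 - 1 = 10

10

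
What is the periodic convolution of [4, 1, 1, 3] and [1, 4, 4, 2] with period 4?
Use y[k] = Σ_j s[j]·t[(k-j) mod 4]. y[0] = 4×1 + 1×2 + 1×4 + 3×4 = 22; y[1] = 4×4 + 1×1 + 1×2 + 3×4 = 31; y[2] = 4×4 + 1×4 + 1×1 + 3×2 = 27; y[3] = 4×2 + 1×4 + 1×4 + 3×1 = 19. Result: [22, 31, 27, 19]

[22, 31, 27, 19]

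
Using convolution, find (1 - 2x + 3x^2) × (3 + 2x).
Ascending coefficients: a = [1, -2, 3], b = [3, 2]. c[0] = 1×3 = 3; c[1] = 1×2 + -2×3 = -4; c[2] = -2×2 + 3×3 = 5; c[3] = 3×2 = 6. Result coefficients: [3, -4, 5, 6] → 3 - 4x + 5x^2 + 6x^3

3 - 4x + 5x^2 + 6x^3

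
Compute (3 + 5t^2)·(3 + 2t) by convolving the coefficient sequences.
Ascending coefficients: a = [3, 0, 5], b = [3, 2]. c[0] = 3×3 = 9; c[1] = 3×2 + 0×3 = 6; c[2] = 0×2 + 5×3 = 15; c[3] = 5×2 = 10. Result coefficients: [9, 6, 15, 10] → 9 + 6t + 15t^2 + 10t^3

9 + 6t + 15t^2 + 10t^3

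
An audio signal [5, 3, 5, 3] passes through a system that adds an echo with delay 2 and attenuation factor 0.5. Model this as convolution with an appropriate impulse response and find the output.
Direct-path + delayed-attenuated-path model → impulse response h = [1, 0, 0.5] (1 at lag 0, 0.5 at lag 2). Output y[n] = x[n] + 0.5·x[n - 2] (with x[n] = 0 outside 0..3): y[0] = 5 + 0.5×0 = 5; y[1] = 3 + 0.5×0 = 3; y[2] = 5 + 0.5×5 = 7.5; y[3] = 3 + 0.5×3 = 4.5; y[4] = 0 + 0.5×5 = 2.5; y[5] = 0 + 0.5×3 = 1.5. So y = [5, 3, 7.5, 4.5, 2.5, 1.5]

[5, 3, 7.5, 4.5, 2.5, 1.5]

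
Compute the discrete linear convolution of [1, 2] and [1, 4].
y[0] = 1×1 = 1; y[1] = 1×4 + 2×1 = 6; y[2] = 2×4 = 8

[1, 6, 8]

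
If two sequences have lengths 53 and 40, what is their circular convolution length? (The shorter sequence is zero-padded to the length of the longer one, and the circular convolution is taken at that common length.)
Circular convolution (zero-padding the shorter input) has length max(m, n) = max(53, 40) = 53

53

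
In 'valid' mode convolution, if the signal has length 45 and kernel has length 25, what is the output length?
'Valid' mode counts only positions where the kernel fully overlaps the signal: m - n + 1 = 45 - 25 + 1 = 21

21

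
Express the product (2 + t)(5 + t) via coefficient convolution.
Ascending coefficients: a = [2, 1], b = [5, 1]. c[0] = 2×5 = 10; c[1] = 2×1 + 1×5 = 7; c[2] = 1×1 = 1. Result coefficients: [10, 7, 1] → 10 + 7t + t^2

10 + 7t + t^2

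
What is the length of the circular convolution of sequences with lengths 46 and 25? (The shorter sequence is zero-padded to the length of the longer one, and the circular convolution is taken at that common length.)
Circular convolution (zero-padding the shorter input) has length max(m, n) = max(46, 25) = 46

46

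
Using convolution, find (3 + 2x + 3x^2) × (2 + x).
Ascending coefficients: a = [3, 2, 3], b = [2, 1]. c[0] = 3×2 = 6; c[1] = 3×1 + 2×2 = 7; c[2] = 2×1 + 3×2 = 8; c[3] = 3×1 = 3. Result coefficients: [6, 7, 8, 3] → 6 + 7x + 8x^2 + 3x^3

6 + 7x + 8x^2 + 3x^3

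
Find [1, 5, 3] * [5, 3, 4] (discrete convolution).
y[0] = 1×5 = 5; y[1] = 1×3 + 5×5 = 28; y[2] = 1×4 + 5×3 + 3×5 = 34; y[3] = 5×4 + 3×3 = 29; y[4] = 3×4 = 12

[5, 28, 34, 29, 12]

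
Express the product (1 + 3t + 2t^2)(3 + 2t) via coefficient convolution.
Ascending coefficients: a = [1, 3, 2], b = [3, 2]. c[0] = 1×3 = 3; c[1] = 1×2 + 3×3 = 11; c[2] = 3×2 + 2×3 = 12; c[3] = 2×2 = 4. Result coefficients: [3, 11, 12, 4] → 3 + 11t + 12t^2 + 4t^3

3 + 11t + 12t^2 + 4t^3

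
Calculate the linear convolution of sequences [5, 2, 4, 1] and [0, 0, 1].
y[0] = 5×0 = 0; y[1] = 5×0 + 2×0 = 0; y[2] = 5×1 + 2×0 + 4×0 = 5; y[3] = 2×1 + 4×0 + 1×0 = 2; y[4] = 4×1 + 1×0 = 4; y[5] = 1×1 = 1

[0, 0, 5, 2, 4, 1]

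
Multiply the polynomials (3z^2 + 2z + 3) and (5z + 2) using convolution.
Ascending coefficients: a = [3, 2, 3], b = [2, 5]. c[0] = 3×2 = 6; c[1] = 3×5 + 2×2 = 19; c[2] = 2×5 + 3×2 = 16; c[3] = 3×5 = 15. Result coefficients: [6, 19, 16, 15] → 15z^3 + 16z^2 + 19z + 6

15z^3 + 16z^2 + 19z + 6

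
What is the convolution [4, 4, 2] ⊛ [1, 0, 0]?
y[0] = 4×1 = 4; y[1] = 4×0 + 4×1 = 4; y[2] = 4×0 + 4×0 + 2×1 = 2; y[3] = 4×0 + 2×0 = 0; y[4] = 2×0 = 0

[4, 4, 2, 0, 0]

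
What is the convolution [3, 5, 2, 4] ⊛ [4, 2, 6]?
y[0] = 3×4 = 12; y[1] = 3×2 + 5×4 = 26; y[2] = 3×6 + 5×2 + 2×4 = 36; y[3] = 5×6 + 2×2 + 4×4 = 50; y[4] = 2×6 + 4×2 = 20; y[5] = 4×6 = 24

[12, 26, 36, 50, 20, 24]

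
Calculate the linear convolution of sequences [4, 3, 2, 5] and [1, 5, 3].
y[0] = 4×1 = 4; y[1] = 4×5 + 3×1 = 23; y[2] = 4×3 + 3×5 + 2×1 = 29; y[3] = 3×3 + 2×5 + 5×1 = 24; y[4] = 2×3 + 5×5 = 31; y[5] = 5×3 = 15

[4, 23, 29, 24, 31, 15]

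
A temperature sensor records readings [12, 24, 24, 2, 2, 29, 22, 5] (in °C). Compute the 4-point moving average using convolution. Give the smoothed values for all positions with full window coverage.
4-point moving average kernel = [1, 1, 1, 1]. Apply in 'valid' mode (full window coverage): avg[0] = (12 + 24 + 24 + 2) / 4 = 15.5; avg[1] = (24 + 24 + 2 + 2) / 4 = 13.0; avg[2] = (24 + 2 + 2 + 29) / 4 = 14.25; avg[3] = (2 + 2 + 29 + 22) / 4 = 13.75; avg[4] = (2 + 29 + 22 + 5) / 4 = 14.5. Smoothed values: [15.5, 13.0, 14.25, 13.75, 14.5]

[15.5, 13.0, 14.25, 13.75, 14.5]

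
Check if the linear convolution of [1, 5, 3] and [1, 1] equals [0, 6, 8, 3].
Recompute linear convolution of [1, 5, 3] and [1, 1]: y[0] = 1×1 = 1; y[1] = 1×1 + 5×1 = 6; y[2] = 5×1 + 3×1 = 8; y[3] = 3×1 = 3 → [1, 6, 8, 3]. Compare to given [0, 6, 8, 3]: they differ at index 0: given 0, correct 1, so answer: No

No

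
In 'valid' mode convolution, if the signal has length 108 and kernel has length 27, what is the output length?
'Valid' mode counts only positions where the kernel fully overlaps the signal: m - n + 1 = 108 - 27 + 1 = 82

82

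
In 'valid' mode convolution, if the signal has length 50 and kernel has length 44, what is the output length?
'Valid' mode counts only positions where the kernel fully overlaps the signal: m - n + 1 = 50 - 44 + 1 = 7

7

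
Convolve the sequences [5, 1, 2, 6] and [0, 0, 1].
y[0] = 5×0 = 0; y[1] = 5×0 + 1×0 = 0; y[2] = 5×1 + 1×0 + 2×0 = 5; y[3] = 1×1 + 2×0 + 6×0 = 1; y[4] = 2×1 + 6×0 = 2; y[5] = 6×1 = 6

[0, 0, 5, 1, 2, 6]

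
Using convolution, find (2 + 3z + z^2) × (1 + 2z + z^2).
Ascending coefficients: a = [2, 3, 1], b = [1, 2, 1]. c[0] = 2×1 = 2; c[1] = 2×2 + 3×1 = 7; c[2] = 2×1 + 3×2 + 1×1 = 9; c[3] = 3×1 + 1×2 = 5; c[4] = 1×1 = 1. Result coefficients: [2, 7, 9, 5, 1] → 2 + 7z + 9z^2 + 5z^3 + z^4

2 + 7z + 9z^2 + 5z^3 + z^4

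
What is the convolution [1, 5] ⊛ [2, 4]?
y[0] = 1×2 = 2; y[1] = 1×4 + 5×2 = 14; y[2] = 5×4 = 20

[2, 14, 20]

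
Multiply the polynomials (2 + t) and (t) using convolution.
Ascending coefficients: a = [2, 1], b = [0, 1]. c[0] = 2×0 = 0; c[1] = 2×1 + 1×0 = 2; c[2] = 1×1 = 1. Result coefficients: [0, 2, 1] → 2t + t^2

2t + t^2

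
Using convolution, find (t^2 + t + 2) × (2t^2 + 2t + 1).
Ascending coefficients: a = [2, 1, 1], b = [1, 2, 2]. c[0] = 2×1 = 2; c[1] = 2×2 + 1×1 = 5; c[2] = 2×2 + 1×2 + 1×1 = 7; c[3] = 1×2 + 1×2 = 4; c[4] = 1×2 = 2. Result coefficients: [2, 5, 7, 4, 2] → 2t^4 + 4t^3 + 7t^2 + 5t + 2

2t^4 + 4t^3 + 7t^2 + 5t + 2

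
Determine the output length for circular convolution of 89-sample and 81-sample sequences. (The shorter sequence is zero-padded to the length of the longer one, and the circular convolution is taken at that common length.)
Circular convolution (zero-padding the shorter input) has length max(m, n) = max(89, 81) = 89

89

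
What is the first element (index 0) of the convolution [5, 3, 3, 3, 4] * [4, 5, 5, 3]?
Use y[k] = Σ_i a[i]·b[k-i] at k=0. y[0] = 5×4 = 20

20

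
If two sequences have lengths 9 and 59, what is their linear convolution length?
Linear/full convolution length: m + n - 1 = 9 + 59 - 1 = 67

67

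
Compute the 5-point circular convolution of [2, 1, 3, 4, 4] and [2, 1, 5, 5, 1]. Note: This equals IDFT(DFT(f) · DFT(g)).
Either evaluate y[k] = Σ_j f[j]·g[(k-j) mod 5] directly, or use IDFT(DFT(f) · DFT(g)). y[0] = 2×2 + 1×1 + 3×5 + 4×5 + 4×1 = 44; y[1] = 2×1 + 1×2 + 3×1 + 4×5 + 4×5 = 47; y[2] = 2×5 + 1×1 + 3×2 + 4×1 + 4×5 = 41; y[3] = 2×5 + 1×5 + 3×1 + 4×2 + 4×1 = 30; y[4] = 2×1 + 1×5 + 3×5 + 4×1 + 4×2 = 34. Result: [44, 47, 41, 30, 34]

[44, 47, 41, 30, 34]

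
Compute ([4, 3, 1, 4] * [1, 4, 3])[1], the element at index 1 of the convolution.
Use y[k] = Σ_i a[i]·b[k-i] at k=1. y[1] = 4×4 + 3×1 = 19

19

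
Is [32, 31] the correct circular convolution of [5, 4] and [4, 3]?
Recompute circular convolution of [5, 4] and [4, 3]: y[0] = 5×4 + 4×3 = 32; y[1] = 5×3 + 4×4 = 31 → [32, 31]. Given [32, 31] matches, so answer: Yes

Yes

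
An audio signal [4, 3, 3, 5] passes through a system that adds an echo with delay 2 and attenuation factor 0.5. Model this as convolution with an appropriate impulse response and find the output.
Direct-path + delayed-attenuated-path model → impulse response h = [1, 0, 0.5] (1 at lag 0, 0.5 at lag 2). Output y[n] = x[n] + 0.5·x[n - 2] (with x[n] = 0 outside 0..3): y[0] = 4 + 0.5×0 = 4; y[1] = 3 + 0.5×0 = 3; y[2] = 3 + 0.5×4 = 5.0; y[3] = 5 + 0.5×3 = 6.5; y[4] = 0 + 0.5×3 = 1.5; y[5] = 0 + 0.5×5 = 2.5. So y = [4, 3, 5.0, 6.5, 1.5, 2.5]

[4, 3, 5.0, 6.5, 1.5, 2.5]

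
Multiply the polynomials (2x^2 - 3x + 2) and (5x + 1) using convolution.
Ascending coefficients: a = [2, -3, 2], b = [1, 5]. c[0] = 2×1 = 2; c[1] = 2×5 + -3×1 = 7; c[2] = -3×5 + 2×1 = -13; c[3] = 2×5 = 10. Result coefficients: [2, 7, -13, 10] → 10x^3 - 13x^2 + 7x + 2

10x^3 - 13x^2 + 7x + 2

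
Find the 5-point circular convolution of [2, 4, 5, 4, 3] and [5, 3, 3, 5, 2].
Use y[k] = Σ_j f[j]·g[(k-j) mod 5]. y[0] = 2×5 + 4×2 + 5×5 + 4×3 + 3×3 = 64; y[1] = 2×3 + 4×5 + 5×2 + 4×5 + 3×3 = 65; y[2] = 2×3 + 4×3 + 5×5 + 4×2 + 3×5 = 66; y[3] = 2×5 + 4×3 + 5×3 + 4×5 + 3×2 = 63; y[4] = 2×2 + 4×5 + 5×3 + 4×3 + 3×5 = 66. Result: [64, 65, 66, 63, 66]

[64, 65, 66, 63, 66]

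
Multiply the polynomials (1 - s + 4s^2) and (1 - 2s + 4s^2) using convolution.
Ascending coefficients: a = [1, -1, 4], b = [1, -2, 4]. c[0] = 1×1 = 1; c[1] = 1×-2 + -1×1 = -3; c[2] = 1×4 + -1×-2 + 4×1 = 10; c[3] = -1×4 + 4×-2 = -12; c[4] = 4×4 = 16. Result coefficients: [1, -3, 10, -12, 16] → 1 - 3s + 10s^2 - 12s^3 + 16s^4

1 - 3s + 10s^2 - 12s^3 + 16s^4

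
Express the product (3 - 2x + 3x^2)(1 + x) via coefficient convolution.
Ascending coefficients: a = [3, -2, 3], b = [1, 1]. c[0] = 3×1 = 3; c[1] = 3×1 + -2×1 = 1; c[2] = -2×1 + 3×1 = 1; c[3] = 3×1 = 3. Result coefficients: [3, 1, 1, 3] → 3 + x + x^2 + 3x^3

3 + x + x^2 + 3x^3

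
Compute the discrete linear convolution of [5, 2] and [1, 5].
y[0] = 5×1 = 5; y[1] = 5×5 + 2×1 = 27; y[2] = 2×5 = 10

[5, 27, 10]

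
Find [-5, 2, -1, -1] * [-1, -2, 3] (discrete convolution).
y[0] = -5×-1 = 5; y[1] = -5×-2 + 2×-1 = 8; y[2] = -5×3 + 2×-2 + -1×-1 = -18; y[3] = 2×3 + -1×-2 + -1×-1 = 9; y[4] = -1×3 + -1×-2 = -1; y[5] = -1×3 = -3

[5, 8, -18, 9, -1, -3]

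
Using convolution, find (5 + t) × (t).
Ascending coefficients: a = [5, 1], b = [0, 1]. c[0] = 5×0 = 0; c[1] = 5×1 + 1×0 = 5; c[2] = 1×1 = 1. Result coefficients: [0, 5, 1] → 5t + t^2

5t + t^2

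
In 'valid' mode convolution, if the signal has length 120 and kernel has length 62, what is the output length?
'Valid' mode counts only positions where the kernel fully overlaps the signal: m - n + 1 = 120 - 62 + 1 = 59

59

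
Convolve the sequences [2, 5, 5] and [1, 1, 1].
y[0] = 2×1 = 2; y[1] = 2×1 + 5×1 = 7; y[2] = 2×1 + 5×1 + 5×1 = 12; y[3] = 5×1 + 5×1 = 10; y[4] = 5×1 = 5

[2, 7, 12, 10, 5]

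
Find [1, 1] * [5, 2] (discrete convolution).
y[0] = 1×5 = 5; y[1] = 1×2 + 1×5 = 7; y[2] = 1×2 = 2

[5, 7, 2]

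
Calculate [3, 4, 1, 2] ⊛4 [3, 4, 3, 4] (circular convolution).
Use y[k] = Σ_j a[j]·b[(k-j) mod 4]. y[0] = 3×3 + 4×4 + 1×3 + 2×4 = 36; y[1] = 3×4 + 4×3 + 1×4 + 2×3 = 34; y[2] = 3×3 + 4×4 + 1×3 + 2×4 = 36; y[3] = 3×4 + 4×3 + 1×4 + 2×3 = 34. Result: [36, 34, 36, 34]

[36, 34, 36, 34]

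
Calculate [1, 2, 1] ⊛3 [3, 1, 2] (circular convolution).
Use y[k] = Σ_j f[j]·g[(k-j) mod 3]. y[0] = 1×3 + 2×2 + 1×1 = 8; y[1] = 1×1 + 2×3 + 1×2 = 9; y[2] = 1×2 + 2×1 + 1×3 = 7. Result: [8, 9, 7]

[8, 9, 7]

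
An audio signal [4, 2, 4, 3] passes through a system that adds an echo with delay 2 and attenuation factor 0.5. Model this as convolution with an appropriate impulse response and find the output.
Direct-path + delayed-attenuated-path model → impulse response h = [1, 0, 0.5] (1 at lag 0, 0.5 at lag 2). Output y[n] = x[n] + 0.5·x[n - 2] (with x[n] = 0 outside 0..3): y[0] = 4 + 0.5×0 = 4; y[1] = 2 + 0.5×0 = 2; y[2] = 4 + 0.5×4 = 6.0; y[3] = 3 + 0.5×2 = 4.0; y[4] = 0 + 0.5×4 = 2.0; y[5] = 0 + 0.5×3 = 1.5. So y = [4, 2, 6.0, 4.0, 2.0, 1.5]

[4, 2, 6.0, 4.0, 2.0, 1.5]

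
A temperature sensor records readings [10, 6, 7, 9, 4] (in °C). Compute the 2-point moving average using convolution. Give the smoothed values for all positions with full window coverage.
2-point moving average kernel = [1, 1]. Apply in 'valid' mode (full window coverage): avg[0] = (10 + 6) / 2 = 8.0; avg[1] = (6 + 7) / 2 = 6.5; avg[2] = (7 + 9) / 2 = 8.0; avg[3] = (9 + 4) / 2 = 6.5. Smoothed values: [8.0, 6.5, 8.0, 6.5]

[8.0, 6.5, 8.0, 6.5]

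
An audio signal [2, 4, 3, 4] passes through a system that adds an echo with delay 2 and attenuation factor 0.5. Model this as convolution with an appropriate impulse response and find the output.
Direct-path + delayed-attenuated-path model → impulse response h = [1, 0, 0.5] (1 at lag 0, 0.5 at lag 2). Output y[n] = x[n] + 0.5·x[n - 2] (with x[n] = 0 outside 0..3): y[0] = 2 + 0.5×0 = 2; y[1] = 4 + 0.5×0 = 4; y[2] = 3 + 0.5×2 = 4.0; y[3] = 4 + 0.5×4 = 6.0; y[4] = 0 + 0.5×3 = 1.5; y[5] = 0 + 0.5×4 = 2.0. So y = [2, 4, 4.0, 6.0, 1.5, 2.0]

[2, 4, 4.0, 6.0, 1.5, 2.0]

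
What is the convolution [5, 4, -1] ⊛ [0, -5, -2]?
y[0] = 5×0 = 0; y[1] = 5×-5 + 4×0 = -25; y[2] = 5×-2 + 4×-5 + -1×0 = -30; y[3] = 4×-2 + -1×-5 = -3; y[4] = -1×-2 = 2

[0, -25, -30, -3, 2]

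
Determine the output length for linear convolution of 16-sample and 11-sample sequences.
Linear/full convolution length: m + n - 1 = 16 + 11 - 1 = 26

26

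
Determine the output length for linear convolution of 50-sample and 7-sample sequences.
Linear/full convolution length: m + n - 1 = 50 + 7 - 1 = 56

56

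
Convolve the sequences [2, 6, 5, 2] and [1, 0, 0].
y[0] = 2×1 = 2; y[1] = 2×0 + 6×1 = 6; y[2] = 2×0 + 6×0 + 5×1 = 5; y[3] = 6×0 + 5×0 + 2×1 = 2; y[4] = 5×0 + 2×0 = 0; y[5] = 2×0 = 0

[2, 6, 5, 2, 0, 0]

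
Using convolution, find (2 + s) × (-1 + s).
Ascending coefficients: a = [2, 1], b = [-1, 1]. c[0] = 2×-1 = -2; c[1] = 2×1 + 1×-1 = 1; c[2] = 1×1 = 1. Result coefficients: [-2, 1, 1] → -2 + s + s^2

-2 + s + s^2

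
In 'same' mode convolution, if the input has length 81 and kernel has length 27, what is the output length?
'Same' mode returns an output with the same length as the input: 81

81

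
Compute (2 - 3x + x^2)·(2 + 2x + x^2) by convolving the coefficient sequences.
Ascending coefficients: a = [2, -3, 1], b = [2, 2, 1]. c[0] = 2×2 = 4; c[1] = 2×2 + -3×2 = -2; c[2] = 2×1 + -3×2 + 1×2 = -2; c[3] = -3×1 + 1×2 = -1; c[4] = 1×1 = 1. Result coefficients: [4, -2, -2, -1, 1] → 4 - 2x - 2x^2 - x^3 + x^4

4 - 2x - 2x^2 - x^3 + x^4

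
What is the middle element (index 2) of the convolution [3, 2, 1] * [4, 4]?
Use y[k] = Σ_i a[i]·b[k-i] at k=2. y[2] = 2×4 + 1×4 = 12

12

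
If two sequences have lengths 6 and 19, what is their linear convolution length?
Linear/full convolution length: m + n - 1 = 6 + 19 - 1 = 24

24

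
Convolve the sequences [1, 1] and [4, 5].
y[0] = 1×4 = 4; y[1] = 1×5 + 1×4 = 9; y[2] = 1×5 = 5

[4, 9, 5]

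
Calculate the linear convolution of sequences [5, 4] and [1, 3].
y[0] = 5×1 = 5; y[1] = 5×3 + 4×1 = 19; y[2] = 4×3 = 12

[5, 19, 12]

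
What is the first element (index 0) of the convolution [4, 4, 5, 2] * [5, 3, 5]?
Use y[k] = Σ_i a[i]·b[k-i] at k=0. y[0] = 4×5 = 20

20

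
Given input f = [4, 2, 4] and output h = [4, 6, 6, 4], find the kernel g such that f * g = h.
Output length 4 = len(f) + len(g) - 1 ⇒ len(g) = 2. Solve g forward using g[k] = (h[k] - Σ_{i≥1} f[i]·g[k-i]) / f[0]: g[0] = h[0] / f[0] = 4 / 4 = 1; g[1] = (h[1] - 2×1) / f[0] = (6 - 2×1) / 4 = 1. So g = [1, 1]. Forward-check [4, 2, 4] * [1, 1]: h[0] = 4×1 = 4; h[1] = 4×1 + 2×1 = 6; h[2] = 2×1 + 4×1 = 6; h[3] = 4×1 = 4 → [4, 6, 6, 4] ✓

[1, 1]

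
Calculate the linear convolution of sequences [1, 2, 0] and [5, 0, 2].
y[0] = 1×5 = 5; y[1] = 1×0 + 2×5 = 10; y[2] = 1×2 + 2×0 + 0×5 = 2; y[3] = 2×2 + 0×0 = 4; y[4] = 0×2 = 0

[5, 10, 2, 4, 0]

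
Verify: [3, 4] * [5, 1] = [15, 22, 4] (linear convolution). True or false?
Recompute linear convolution of [3, 4] and [5, 1]: y[0] = 3×5 = 15; y[1] = 3×1 + 4×5 = 23; y[2] = 4×1 = 4 → [15, 23, 4]. Compare to given [15, 22, 4]: they differ at index 1: given 22, correct 23, so answer: No

No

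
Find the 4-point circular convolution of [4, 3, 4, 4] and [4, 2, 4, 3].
Use y[k] = Σ_j x[j]·h[(k-j) mod 4]. y[0] = 4×4 + 3×3 + 4×4 + 4×2 = 49; y[1] = 4×2 + 3×4 + 4×3 + 4×4 = 48; y[2] = 4×4 + 3×2 + 4×4 + 4×3 = 50; y[3] = 4×3 + 3×4 + 4×2 + 4×4 = 48. Result: [49, 48, 50, 48]

[49, 48, 50, 48]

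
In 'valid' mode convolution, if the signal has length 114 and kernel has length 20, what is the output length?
'Valid' mode counts only positions where the kernel fully overlaps the signal: m - n + 1 = 114 - 20 + 1 = 95

95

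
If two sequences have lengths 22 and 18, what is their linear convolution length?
Linear/full convolution length: m + n - 1 = 22 + 18 - 1 = 39

39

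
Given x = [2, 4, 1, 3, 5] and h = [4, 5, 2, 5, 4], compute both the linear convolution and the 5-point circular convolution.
Linear: y_lin[0] = 2×4 = 8; y_lin[1] = 2×5 + 4×4 = 26; y_lin[2] = 2×2 + 4×5 + 1×4 = 28; y_lin[3] = 2×5 + 4×2 + 1×5 + 3×4 = 35; y_lin[4] = 2×4 + 4×5 + 1×2 + 3×5 + 5×4 = 65; y_lin[5] = 4×4 + 1×5 + 3×2 + 5×5 = 52; y_lin[6] = 1×4 + 3×5 + 5×2 = 29; y_lin[7] = 3×4 + 5×5 = 37; y_lin[8] = 5×4 = 20 → [8, 26, 28, 35, 65, 52, 29, 37, 20]. Circular (length 5): y[0] = 2×4 + 4×4 + 1×5 + 3×2 + 5×5 = 60; y[1] = 2×5 + 4×4 + 1×4 + 3×5 + 5×2 = 55; y[2] = 2×2 + 4×5 + 1×4 + 3×4 + 5×5 = 65; y[3] = 2×5 + 4×2 + 1×5 + 3×4 + 5×4 = 55; y[4] = 2×4 + 4×5 + 1×2 + 3×5 + 5×4 = 65 → [60, 55, 65, 55, 65]

Linear: [8, 26, 28, 35, 65, 52, 29, 37, 20], Circular: [60, 55, 65, 55, 65]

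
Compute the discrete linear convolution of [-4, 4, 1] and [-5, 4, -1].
y[0] = -4×-5 = 20; y[1] = -4×4 + 4×-5 = -36; y[2] = -4×-1 + 4×4 + 1×-5 = 15; y[3] = 4×-1 + 1×4 = 0; y[4] = 1×-1 = -1

[20, -36, 15, 0, -1]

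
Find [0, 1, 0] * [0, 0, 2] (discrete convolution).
y[0] = 0×0 = 0; y[1] = 0×0 + 1×0 = 0; y[2] = 0×2 + 1×0 + 0×0 = 0; y[3] = 1×2 + 0×0 = 2; y[4] = 0×2 = 0

[0, 0, 0, 2, 0]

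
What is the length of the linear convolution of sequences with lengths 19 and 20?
Linear/full convolution length: m + n - 1 = 19 + 20 - 1 = 38

38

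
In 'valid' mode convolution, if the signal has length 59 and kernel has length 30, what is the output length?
'Valid' mode counts only positions where the kernel fully overlaps the signal: m - n + 1 = 59 - 30 + 1 = 30

30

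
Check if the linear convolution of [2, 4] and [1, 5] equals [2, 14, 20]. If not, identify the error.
Recompute linear convolution of [2, 4] and [1, 5]: y[0] = 2×1 = 2; y[1] = 2×5 + 4×1 = 14; y[2] = 4×5 = 20 → [2, 14, 20]. Given [2, 14, 20] matches, so answer: Yes

Yes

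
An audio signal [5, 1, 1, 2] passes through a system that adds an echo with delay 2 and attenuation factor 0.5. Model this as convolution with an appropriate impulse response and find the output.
Direct-path + delayed-attenuated-path model → impulse response h = [1, 0, 0.5] (1 at lag 0, 0.5 at lag 2). Output y[n] = x[n] + 0.5·x[n - 2] (with x[n] = 0 outside 0..3): y[0] = 5 + 0.5×0 = 5; y[1] = 1 + 0.5×0 = 1; y[2] = 1 + 0.5×5 = 3.5; y[3] = 2 + 0.5×1 = 2.5; y[4] = 0 + 0.5×1 = 0.5; y[5] = 0 + 0.5×2 = 1.0. So y = [5, 1, 3.5, 2.5, 0.5, 1.0]

[5, 1, 3.5, 2.5, 0.5, 1.0]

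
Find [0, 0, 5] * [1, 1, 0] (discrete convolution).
y[0] = 0×1 = 0; y[1] = 0×1 + 0×1 = 0; y[2] = 0×0 + 0×1 + 5×1 = 5; y[3] = 0×0 + 5×1 = 5; y[4] = 5×0 = 0

[0, 0, 5, 5, 0]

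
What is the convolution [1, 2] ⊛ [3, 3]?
y[0] = 1×3 = 3; y[1] = 1×3 + 2×3 = 9; y[2] = 2×3 = 6

[3, 9, 6]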